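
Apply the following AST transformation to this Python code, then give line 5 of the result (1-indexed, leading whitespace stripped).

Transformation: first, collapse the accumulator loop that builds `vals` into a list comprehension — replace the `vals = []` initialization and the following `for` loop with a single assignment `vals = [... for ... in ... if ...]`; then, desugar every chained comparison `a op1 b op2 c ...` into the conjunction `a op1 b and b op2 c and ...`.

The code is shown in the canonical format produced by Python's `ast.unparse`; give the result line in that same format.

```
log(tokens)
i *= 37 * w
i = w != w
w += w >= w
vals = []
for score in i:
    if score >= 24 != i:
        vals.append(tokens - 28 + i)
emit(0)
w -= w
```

vals = [tokens - 28 + i for score in i if score >= 24 and 24 != i]

Transformed code:
log(tokens)
i *= 37 * w
i = w != w
w += w >= w
vals = [tokens - 28 + i for score in i if score >= 24 and 24 != i]
emit(0)
w -= w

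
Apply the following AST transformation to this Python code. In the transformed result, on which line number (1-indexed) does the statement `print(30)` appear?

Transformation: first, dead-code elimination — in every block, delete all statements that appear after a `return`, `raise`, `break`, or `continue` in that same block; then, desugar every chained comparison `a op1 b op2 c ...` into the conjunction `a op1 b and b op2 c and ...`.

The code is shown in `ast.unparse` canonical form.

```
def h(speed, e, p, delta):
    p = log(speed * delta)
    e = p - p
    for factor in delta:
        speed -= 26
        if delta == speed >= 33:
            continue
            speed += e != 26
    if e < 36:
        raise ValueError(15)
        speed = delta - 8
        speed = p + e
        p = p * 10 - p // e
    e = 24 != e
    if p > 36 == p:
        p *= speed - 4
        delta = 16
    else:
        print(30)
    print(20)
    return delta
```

Transformed code:
def h(speed, e, p, delta):
    p = log(speed * delta)
    e = p - p
    for factor in delta:
        speed -= 26
        if delta == speed and speed >= 33:
            continue
    if e < 36:
        raise ValueError(15)
    e = 24 != e
    if p > 36 and 36 == p:
        p *= speed - 4
        delta = 16
    else:
        print(30)
    print(20)
    return delta

15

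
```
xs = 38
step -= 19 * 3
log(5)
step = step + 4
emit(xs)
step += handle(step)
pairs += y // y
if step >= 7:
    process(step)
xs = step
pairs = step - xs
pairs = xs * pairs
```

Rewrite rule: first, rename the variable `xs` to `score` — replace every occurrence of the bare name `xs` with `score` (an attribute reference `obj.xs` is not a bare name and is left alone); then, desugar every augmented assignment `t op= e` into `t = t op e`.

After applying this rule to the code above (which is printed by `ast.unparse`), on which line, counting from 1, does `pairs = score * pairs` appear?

Transformed code:
score = 38
step = step - 19 * 3
log(5)
step = step + 4
emit(score)
step = step + handle(step)
pairs = pairs + y // y
if step >= 7:
    process(step)
score = step
pairs = step - score
pairs = score * pairs

12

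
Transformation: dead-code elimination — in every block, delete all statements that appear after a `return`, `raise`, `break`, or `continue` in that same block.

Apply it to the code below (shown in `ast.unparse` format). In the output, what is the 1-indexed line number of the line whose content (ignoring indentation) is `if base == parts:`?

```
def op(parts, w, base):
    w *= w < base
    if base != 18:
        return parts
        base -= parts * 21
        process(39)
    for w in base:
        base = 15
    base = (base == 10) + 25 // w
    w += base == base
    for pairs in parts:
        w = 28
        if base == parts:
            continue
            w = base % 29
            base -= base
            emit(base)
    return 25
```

Transformed code:
def op(parts, w, base):
    w *= w < base
    if base != 18:
        return parts
    for w in base:
        base = 15
    base = (base == 10) + 25 // w
    w += base == base
    for pairs in parts:
        w = 28
        if base == parts:
            continue
    return 25

11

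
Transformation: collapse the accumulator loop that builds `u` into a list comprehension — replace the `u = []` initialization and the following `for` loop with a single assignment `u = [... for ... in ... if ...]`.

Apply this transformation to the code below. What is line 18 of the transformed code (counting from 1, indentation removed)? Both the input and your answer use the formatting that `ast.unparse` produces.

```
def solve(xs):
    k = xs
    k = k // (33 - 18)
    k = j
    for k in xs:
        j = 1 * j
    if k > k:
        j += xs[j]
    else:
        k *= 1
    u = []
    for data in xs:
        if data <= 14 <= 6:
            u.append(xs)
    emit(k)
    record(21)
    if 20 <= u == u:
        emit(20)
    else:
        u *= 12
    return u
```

Transformed code:
def solve(xs):
    k = xs
    k = k // (33 - 18)
    k = j
    for k in xs:
        j = 1 * j
    if k > k:
        j += xs[j]
    else:
        k *= 1
    u = [xs for data in xs if data <= 14 <= 6]
    emit(k)
    record(21)
    if 20 <= u == u:
        emit(20)
    else:
        u *= 12
    return u

return u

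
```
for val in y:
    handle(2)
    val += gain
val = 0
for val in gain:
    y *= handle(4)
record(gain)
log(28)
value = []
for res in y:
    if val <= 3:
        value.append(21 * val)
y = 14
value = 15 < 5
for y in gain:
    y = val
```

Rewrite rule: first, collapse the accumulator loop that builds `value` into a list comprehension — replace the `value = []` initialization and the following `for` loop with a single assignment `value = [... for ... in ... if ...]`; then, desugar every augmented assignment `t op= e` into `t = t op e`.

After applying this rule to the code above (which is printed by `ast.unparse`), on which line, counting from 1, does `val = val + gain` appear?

3

Transformed code:
for val in y:
    handle(2)
    val = val + gain
val = 0
for val in gain:
    y = y * handle(4)
record(gain)
log(28)
value = [21 * val for res in y if val <= 3]
y = 14
value = 15 < 5
for y in gain:
    y = val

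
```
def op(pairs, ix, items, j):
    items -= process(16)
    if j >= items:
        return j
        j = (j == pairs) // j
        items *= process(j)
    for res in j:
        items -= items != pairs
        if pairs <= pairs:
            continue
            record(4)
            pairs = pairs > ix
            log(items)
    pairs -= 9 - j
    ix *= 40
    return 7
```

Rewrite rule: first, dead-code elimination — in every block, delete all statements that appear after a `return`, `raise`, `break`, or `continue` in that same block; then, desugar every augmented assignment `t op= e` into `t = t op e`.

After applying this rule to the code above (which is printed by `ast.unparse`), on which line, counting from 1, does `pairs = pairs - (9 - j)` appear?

9

Transformed code:
def op(pairs, ix, items, j):
    items = items - process(16)
    if j >= items:
        return j
    for res in j:
        items = items - (items != pairs)
        if pairs <= pairs:
            continue
    pairs = pairs - (9 - j)
    ix = ix * 40
    return 7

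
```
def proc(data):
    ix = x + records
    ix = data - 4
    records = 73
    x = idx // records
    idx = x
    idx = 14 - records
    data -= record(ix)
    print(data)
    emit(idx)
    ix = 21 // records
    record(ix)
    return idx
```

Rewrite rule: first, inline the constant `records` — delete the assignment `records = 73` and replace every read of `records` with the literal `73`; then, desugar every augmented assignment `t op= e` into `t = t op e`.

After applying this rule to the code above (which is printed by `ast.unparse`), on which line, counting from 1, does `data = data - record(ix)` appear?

Transformed code:
def proc(data):
    ix = x + 73
    ix = data - 4
    x = idx // 73
    idx = x
    idx = 14 - 73
    data = data - record(ix)
    print(data)
    emit(idx)
    ix = 21 // 73
    record(ix)
    return idx

7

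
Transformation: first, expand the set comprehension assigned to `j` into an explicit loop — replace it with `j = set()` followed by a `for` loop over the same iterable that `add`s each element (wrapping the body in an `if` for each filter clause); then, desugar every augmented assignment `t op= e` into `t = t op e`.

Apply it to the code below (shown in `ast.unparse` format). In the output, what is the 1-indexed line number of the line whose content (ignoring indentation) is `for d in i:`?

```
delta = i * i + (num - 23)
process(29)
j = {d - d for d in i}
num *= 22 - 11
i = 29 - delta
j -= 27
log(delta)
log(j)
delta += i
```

4

Transformed code:
delta = i * i + (num - 23)
process(29)
j = set()
for d in i:
    j.add(d - d)
num = num * (22 - 11)
i = 29 - delta
j = j - 27
log(delta)
log(j)
delta = delta + i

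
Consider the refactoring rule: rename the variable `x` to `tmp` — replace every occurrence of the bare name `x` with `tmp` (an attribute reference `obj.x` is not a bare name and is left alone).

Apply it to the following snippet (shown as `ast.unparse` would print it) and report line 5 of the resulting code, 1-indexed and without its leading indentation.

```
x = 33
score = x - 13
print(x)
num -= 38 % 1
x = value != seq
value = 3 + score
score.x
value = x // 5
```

tmp = value != seq

Transformed code:
tmp = 33
score = tmp - 13
print(tmp)
num -= 38 % 1
tmp = value != seq
value = 3 + score
score.x
value = tmp // 5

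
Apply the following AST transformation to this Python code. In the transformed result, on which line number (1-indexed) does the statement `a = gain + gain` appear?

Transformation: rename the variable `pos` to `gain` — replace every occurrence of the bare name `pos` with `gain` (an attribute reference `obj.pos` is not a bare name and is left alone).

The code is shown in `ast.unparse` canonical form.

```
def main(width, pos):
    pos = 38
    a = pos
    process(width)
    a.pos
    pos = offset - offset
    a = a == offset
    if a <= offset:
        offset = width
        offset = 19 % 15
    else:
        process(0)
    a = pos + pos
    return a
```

Transformed code:
def main(width, gain):
    gain = 38
    a = gain
    process(width)
    a.pos
    gain = offset - offset
    a = a == offset
    if a <= offset:
        offset = width
        offset = 19 % 15
    else:
        process(0)
    a = gain + gain
    return a

13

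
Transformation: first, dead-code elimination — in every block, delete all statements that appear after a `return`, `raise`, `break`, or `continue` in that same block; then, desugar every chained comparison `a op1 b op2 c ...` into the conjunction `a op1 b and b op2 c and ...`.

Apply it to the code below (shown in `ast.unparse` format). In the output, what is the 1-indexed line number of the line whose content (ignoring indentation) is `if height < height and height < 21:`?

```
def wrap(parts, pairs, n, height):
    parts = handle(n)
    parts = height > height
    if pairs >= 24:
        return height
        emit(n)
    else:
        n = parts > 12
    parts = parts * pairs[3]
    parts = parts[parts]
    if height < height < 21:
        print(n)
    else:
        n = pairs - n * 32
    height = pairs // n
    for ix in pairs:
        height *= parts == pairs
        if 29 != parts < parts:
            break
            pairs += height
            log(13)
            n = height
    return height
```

10

Transformed code:
def wrap(parts, pairs, n, height):
    parts = handle(n)
    parts = height > height
    if pairs >= 24:
        return height
    else:
        n = parts > 12
    parts = parts * pairs[3]
    parts = parts[parts]
    if height < height and height < 21:
        print(n)
    else:
        n = pairs - n * 32
    height = pairs // n
    for ix in pairs:
        height *= parts == pairs
        if 29 != parts and parts < parts:
            break
    return height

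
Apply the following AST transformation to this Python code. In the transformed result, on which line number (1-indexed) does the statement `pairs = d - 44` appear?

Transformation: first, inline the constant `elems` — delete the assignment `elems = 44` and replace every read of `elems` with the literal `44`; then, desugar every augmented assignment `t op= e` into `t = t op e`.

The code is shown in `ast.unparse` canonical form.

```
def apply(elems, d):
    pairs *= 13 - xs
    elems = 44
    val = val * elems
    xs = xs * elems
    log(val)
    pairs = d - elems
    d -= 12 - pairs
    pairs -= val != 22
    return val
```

6

Transformed code:
def apply(elems, d):
    pairs = pairs * (13 - xs)
    val = val * 44
    xs = xs * 44
    log(val)
    pairs = d - 44
    d = d - (12 - pairs)
    pairs = pairs - (val != 22)
    return val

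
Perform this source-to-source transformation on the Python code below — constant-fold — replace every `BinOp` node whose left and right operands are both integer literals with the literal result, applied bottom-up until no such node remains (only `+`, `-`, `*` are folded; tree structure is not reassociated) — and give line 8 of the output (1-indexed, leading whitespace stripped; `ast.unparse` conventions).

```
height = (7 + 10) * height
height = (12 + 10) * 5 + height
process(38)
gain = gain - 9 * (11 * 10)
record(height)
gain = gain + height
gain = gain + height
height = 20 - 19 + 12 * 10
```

Transformed code:
height = 17 * height
height = 110 + height
process(38)
gain = gain - 990
record(height)
gain = gain + height
gain = gain + height
height = 121

height = 121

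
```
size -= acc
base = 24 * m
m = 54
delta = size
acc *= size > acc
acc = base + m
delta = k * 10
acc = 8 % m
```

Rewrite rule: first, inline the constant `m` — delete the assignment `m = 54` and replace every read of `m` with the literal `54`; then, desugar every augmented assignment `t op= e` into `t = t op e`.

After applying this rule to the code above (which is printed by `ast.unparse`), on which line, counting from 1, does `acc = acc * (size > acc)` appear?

4

Transformed code:
size = size - acc
base = 24 * 54
delta = size
acc = acc * (size > acc)
acc = base + 54
delta = k * 10
acc = 8 % 54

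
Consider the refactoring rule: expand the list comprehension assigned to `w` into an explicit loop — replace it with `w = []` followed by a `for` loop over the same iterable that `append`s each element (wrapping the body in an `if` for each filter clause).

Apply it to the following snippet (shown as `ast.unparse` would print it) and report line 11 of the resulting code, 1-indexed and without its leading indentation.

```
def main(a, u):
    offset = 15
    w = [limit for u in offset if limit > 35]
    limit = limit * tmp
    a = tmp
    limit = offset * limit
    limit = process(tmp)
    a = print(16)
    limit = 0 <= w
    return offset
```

a = print(16)

Transformed code:
def main(a, u):
    offset = 15
    w = []
    for u in offset:
        if limit > 35:
            w.append(limit)
    limit = limit * tmp
    a = tmp
    limit = offset * limit
    limit = process(tmp)
    a = print(16)
    limit = 0 <= w
    return offset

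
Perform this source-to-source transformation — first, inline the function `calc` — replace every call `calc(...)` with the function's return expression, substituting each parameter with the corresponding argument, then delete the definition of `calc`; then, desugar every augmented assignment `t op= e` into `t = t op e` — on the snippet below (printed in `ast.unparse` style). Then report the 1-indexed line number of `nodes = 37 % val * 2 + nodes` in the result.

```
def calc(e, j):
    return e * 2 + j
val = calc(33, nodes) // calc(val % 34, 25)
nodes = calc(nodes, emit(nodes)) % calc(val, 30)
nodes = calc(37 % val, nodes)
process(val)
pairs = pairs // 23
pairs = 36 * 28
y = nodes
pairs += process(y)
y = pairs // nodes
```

3

Transformed code:
val = (33 * 2 + nodes) // (val % 34 * 2 + 25)
nodes = (nodes * 2 + emit(nodes)) % (val * 2 + 30)
nodes = 37 % val * 2 + nodes
process(val)
pairs = pairs // 23
pairs = 36 * 28
y = nodes
pairs = pairs + process(y)
y = pairs // nodes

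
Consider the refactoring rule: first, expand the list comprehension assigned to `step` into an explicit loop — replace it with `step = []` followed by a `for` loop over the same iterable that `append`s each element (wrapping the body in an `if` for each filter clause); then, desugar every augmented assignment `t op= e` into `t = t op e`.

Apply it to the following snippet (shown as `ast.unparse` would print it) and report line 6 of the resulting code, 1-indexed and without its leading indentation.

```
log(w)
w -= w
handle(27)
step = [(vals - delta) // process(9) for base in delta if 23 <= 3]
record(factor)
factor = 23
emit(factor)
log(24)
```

Transformed code:
log(w)
w = w - w
handle(27)
step = []
for base in delta:
    if 23 <= 3:
        step.append((vals - delta) // process(9))
record(factor)
factor = 23
emit(factor)
log(24)

if 23 <= 3:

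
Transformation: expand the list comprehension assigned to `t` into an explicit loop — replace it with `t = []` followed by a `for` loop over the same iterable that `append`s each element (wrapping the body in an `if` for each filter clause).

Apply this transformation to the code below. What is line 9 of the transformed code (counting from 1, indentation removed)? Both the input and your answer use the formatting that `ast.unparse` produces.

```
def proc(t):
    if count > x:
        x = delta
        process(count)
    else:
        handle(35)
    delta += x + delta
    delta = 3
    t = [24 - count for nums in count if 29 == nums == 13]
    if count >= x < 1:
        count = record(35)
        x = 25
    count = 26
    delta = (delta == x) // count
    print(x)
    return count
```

t = []

Transformed code:
def proc(t):
    if count > x:
        x = delta
        process(count)
    else:
        handle(35)
    delta += x + delta
    delta = 3
    t = []
    for nums in count:
        if 29 == nums == 13:
            t.append(24 - count)
    if count >= x < 1:
        count = record(35)
        x = 25
    count = 26
    delta = (delta == x) // count
    print(x)
    return count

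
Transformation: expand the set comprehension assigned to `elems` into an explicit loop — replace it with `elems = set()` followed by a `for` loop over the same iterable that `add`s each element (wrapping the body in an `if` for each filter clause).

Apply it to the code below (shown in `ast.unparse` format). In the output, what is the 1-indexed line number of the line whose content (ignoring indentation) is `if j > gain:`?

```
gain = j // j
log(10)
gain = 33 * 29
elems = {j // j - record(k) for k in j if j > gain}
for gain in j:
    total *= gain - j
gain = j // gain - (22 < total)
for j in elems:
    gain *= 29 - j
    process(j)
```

Transformed code:
gain = j // j
log(10)
gain = 33 * 29
elems = set()
for k in j:
    if j > gain:
        elems.add(j // j - record(k))
for gain in j:
    total *= gain - j
gain = j // gain - (22 < total)
for j in elems:
    gain *= 29 - j
    process(j)

6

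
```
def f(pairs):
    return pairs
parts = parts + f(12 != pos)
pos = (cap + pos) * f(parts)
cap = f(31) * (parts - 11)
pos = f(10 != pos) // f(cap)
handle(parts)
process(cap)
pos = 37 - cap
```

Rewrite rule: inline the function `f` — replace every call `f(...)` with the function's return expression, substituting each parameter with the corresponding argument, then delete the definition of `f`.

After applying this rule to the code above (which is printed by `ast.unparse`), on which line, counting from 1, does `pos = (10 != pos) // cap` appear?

4

Transformed code:
parts = parts + (12 != pos)
pos = (cap + pos) * parts
cap = 31 * (parts - 11)
pos = (10 != pos) // cap
handle(parts)
process(cap)
pos = 37 - cap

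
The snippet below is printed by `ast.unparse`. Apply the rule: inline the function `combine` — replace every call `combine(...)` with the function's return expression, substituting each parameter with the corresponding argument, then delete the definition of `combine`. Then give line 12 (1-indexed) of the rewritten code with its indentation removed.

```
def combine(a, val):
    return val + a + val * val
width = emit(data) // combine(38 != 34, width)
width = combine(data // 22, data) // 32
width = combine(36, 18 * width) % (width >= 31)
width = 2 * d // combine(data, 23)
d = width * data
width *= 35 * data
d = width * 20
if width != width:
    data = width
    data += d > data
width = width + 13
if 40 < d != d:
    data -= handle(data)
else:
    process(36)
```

Transformed code:
width = emit(data) // (width + (38 != 34) + width * width)
width = (data + data // 22 + data * data) // 32
width = (18 * width + 36 + 18 * width * (18 * width)) % (width >= 31)
width = 2 * d // (23 + data + 23 * 23)
d = width * data
width *= 35 * data
d = width * 20
if width != width:
    data = width
    data += d > data
width = width + 13
if 40 < d != d:
    data -= handle(data)
else:
    process(36)

if 40 < d != d:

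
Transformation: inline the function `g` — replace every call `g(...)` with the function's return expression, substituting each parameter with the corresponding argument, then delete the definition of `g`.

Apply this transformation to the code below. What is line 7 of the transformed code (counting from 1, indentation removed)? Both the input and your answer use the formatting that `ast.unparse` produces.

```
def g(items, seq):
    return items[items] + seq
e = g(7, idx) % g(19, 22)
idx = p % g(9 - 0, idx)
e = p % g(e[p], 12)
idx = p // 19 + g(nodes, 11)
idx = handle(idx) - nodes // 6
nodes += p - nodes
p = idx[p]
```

Transformed code:
e = (7[7] + idx) % (19[19] + 22)
idx = p % ((9 - 0)[9 - 0] + idx)
e = p % (e[p][e[p]] + 12)
idx = p // 19 + (nodes[nodes] + 11)
idx = handle(idx) - nodes // 6
nodes += p - nodes
p = idx[p]

p = idx[p]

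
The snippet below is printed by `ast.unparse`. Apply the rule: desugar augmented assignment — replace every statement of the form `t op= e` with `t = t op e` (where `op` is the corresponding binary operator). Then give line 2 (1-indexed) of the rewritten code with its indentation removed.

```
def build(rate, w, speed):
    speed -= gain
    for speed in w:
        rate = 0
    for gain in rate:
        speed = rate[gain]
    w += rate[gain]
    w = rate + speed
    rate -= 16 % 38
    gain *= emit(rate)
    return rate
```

speed = speed - gain

Transformed code:
def build(rate, w, speed):
    speed = speed - gain
    for speed in w:
        rate = 0
    for gain in rate:
        speed = rate[gain]
    w = w + rate[gain]
    w = rate + speed
    rate = rate - 16 % 38
    gain = gain * emit(rate)
    return rate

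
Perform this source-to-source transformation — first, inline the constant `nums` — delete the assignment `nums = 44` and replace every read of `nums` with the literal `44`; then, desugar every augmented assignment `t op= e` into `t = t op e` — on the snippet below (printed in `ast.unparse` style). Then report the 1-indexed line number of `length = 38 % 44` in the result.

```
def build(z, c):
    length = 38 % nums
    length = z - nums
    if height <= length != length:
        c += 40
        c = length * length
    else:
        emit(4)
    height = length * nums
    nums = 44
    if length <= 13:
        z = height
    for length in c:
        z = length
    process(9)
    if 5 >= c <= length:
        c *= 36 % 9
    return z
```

Transformed code:
def build(z, c):
    length = 38 % 44
    length = z - 44
    if height <= length != length:
        c = c + 40
        c = length * length
    else:
        emit(4)
    height = length * 44
    if length <= 13:
        z = height
    for length in c:
        z = length
    process(9)
    if 5 >= c <= length:
        c = c * (36 % 9)
    return z

2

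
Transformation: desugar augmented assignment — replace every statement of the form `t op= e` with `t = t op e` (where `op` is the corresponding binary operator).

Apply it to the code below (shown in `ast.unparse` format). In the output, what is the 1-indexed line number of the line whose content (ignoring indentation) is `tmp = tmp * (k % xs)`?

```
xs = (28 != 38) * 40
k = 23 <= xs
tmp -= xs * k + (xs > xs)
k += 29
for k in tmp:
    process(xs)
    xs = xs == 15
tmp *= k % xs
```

Transformed code:
xs = (28 != 38) * 40
k = 23 <= xs
tmp = tmp - (xs * k + (xs > xs))
k = k + 29
for k in tmp:
    process(xs)
    xs = xs == 15
tmp = tmp * (k % xs)

8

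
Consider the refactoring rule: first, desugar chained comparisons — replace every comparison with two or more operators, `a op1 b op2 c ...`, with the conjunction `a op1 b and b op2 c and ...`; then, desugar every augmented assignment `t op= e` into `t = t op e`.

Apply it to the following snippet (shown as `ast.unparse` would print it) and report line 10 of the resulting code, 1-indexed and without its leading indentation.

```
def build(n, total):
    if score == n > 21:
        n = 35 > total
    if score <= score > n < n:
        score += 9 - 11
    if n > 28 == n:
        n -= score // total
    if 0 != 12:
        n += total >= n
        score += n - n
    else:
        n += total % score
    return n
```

Transformed code:
def build(n, total):
    if score == n and n > 21:
        n = 35 > total
    if score <= score and score > n and (n < n):
        score = score + (9 - 11)
    if n > 28 and 28 == n:
        n = n - score // total
    if 0 != 12:
        n = n + (total >= n)
        score = score + (n - n)
    else:
        n = n + total % score
    return n

score = score + (n - n)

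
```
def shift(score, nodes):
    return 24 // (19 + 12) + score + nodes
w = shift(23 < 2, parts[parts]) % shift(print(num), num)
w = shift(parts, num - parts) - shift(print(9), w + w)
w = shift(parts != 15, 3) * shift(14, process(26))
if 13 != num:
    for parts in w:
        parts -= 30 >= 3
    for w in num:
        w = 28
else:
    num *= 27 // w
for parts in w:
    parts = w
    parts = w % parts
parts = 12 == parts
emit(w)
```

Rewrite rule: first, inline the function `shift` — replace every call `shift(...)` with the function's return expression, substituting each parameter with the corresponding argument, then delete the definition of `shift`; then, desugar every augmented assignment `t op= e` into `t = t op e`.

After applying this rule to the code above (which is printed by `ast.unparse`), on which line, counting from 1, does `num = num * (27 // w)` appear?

10

Transformed code:
w = (24 // (19 + 12) + (23 < 2) + parts[parts]) % (24 // (19 + 12) + print(num) + num)
w = 24 // (19 + 12) + parts + (num - parts) - (24 // (19 + 12) + print(9) + (w + w))
w = (24 // (19 + 12) + (parts != 15) + 3) * (24 // (19 + 12) + 14 + process(26))
if 13 != num:
    for parts in w:
        parts = parts - (30 >= 3)
    for w in num:
        w = 28
else:
    num = num * (27 // w)
for parts in w:
    parts = w
    parts = w % parts
parts = 12 == parts
emit(w)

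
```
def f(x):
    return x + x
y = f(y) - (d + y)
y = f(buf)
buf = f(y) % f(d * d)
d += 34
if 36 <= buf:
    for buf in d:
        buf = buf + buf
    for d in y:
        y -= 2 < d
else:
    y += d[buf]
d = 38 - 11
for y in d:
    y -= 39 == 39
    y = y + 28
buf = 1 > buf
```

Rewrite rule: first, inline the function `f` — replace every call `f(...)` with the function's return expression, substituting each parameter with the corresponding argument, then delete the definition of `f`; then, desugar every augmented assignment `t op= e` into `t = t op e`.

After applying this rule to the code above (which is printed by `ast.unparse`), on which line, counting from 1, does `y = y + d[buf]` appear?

Transformed code:
y = y + y - (d + y)
y = buf + buf
buf = (y + y) % (d * d + d * d)
d = d + 34
if 36 <= buf:
    for buf in d:
        buf = buf + buf
    for d in y:
        y = y - (2 < d)
else:
    y = y + d[buf]
d = 38 - 11
for y in d:
    y = y - (39 == 39)
    y = y + 28
buf = 1 > buf

11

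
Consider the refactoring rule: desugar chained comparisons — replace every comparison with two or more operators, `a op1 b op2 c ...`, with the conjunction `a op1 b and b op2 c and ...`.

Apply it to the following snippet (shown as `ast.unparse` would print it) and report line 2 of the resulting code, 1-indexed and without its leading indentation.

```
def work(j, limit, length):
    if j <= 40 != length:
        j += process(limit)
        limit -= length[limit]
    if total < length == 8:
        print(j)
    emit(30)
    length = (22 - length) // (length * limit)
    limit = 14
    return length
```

Transformed code:
def work(j, limit, length):
    if j <= 40 and 40 != length:
        j += process(limit)
        limit -= length[limit]
    if total < length and length == 8:
        print(j)
    emit(30)
    length = (22 - length) // (length * limit)
    limit = 14
    return length

if j <= 40 and 40 != length:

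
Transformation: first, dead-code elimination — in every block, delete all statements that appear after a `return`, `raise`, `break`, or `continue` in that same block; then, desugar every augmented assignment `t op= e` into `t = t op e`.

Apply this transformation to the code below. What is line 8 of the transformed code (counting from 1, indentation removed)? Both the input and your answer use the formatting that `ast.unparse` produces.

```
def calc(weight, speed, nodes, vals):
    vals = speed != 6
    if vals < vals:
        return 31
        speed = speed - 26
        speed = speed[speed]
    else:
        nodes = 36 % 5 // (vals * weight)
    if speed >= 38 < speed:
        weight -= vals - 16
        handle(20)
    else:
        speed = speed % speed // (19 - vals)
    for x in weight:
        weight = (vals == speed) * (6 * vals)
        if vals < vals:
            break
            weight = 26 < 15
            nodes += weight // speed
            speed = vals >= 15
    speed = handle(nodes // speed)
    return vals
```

Transformed code:
def calc(weight, speed, nodes, vals):
    vals = speed != 6
    if vals < vals:
        return 31
    else:
        nodes = 36 % 5 // (vals * weight)
    if speed >= 38 < speed:
        weight = weight - (vals - 16)
        handle(20)
    else:
        speed = speed % speed // (19 - vals)
    for x in weight:
        weight = (vals == speed) * (6 * vals)
        if vals < vals:
            break
    speed = handle(nodes // speed)
    return vals

weight = weight - (vals - 16)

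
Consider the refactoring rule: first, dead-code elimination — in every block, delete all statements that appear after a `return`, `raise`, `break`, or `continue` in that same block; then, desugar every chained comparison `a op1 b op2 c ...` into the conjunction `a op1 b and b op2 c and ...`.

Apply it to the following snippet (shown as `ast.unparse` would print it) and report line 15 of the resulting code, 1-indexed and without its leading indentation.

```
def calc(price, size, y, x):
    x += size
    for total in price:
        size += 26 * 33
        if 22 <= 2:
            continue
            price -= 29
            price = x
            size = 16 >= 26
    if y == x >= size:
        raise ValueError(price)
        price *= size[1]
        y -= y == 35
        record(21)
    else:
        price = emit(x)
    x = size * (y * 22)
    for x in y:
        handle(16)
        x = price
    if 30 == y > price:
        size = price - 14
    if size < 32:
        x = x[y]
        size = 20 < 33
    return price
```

Transformed code:
def calc(price, size, y, x):
    x += size
    for total in price:
        size += 26 * 33
        if 22 <= 2:
            continue
    if y == x and x >= size:
        raise ValueError(price)
    else:
        price = emit(x)
    x = size * (y * 22)
    for x in y:
        handle(16)
        x = price
    if 30 == y and y > price:
        size = price - 14
    if size < 32:
        x = x[y]
        size = 20 < 33
    return price

if 30 == y and y > price:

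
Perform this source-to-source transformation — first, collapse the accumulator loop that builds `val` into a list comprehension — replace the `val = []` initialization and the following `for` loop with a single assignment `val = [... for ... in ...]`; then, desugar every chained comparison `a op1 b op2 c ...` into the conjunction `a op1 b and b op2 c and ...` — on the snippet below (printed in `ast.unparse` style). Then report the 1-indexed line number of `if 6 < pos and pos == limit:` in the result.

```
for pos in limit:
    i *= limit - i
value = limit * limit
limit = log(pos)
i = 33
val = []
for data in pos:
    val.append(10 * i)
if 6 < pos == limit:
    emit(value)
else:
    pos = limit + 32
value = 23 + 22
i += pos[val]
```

Transformed code:
for pos in limit:
    i *= limit - i
value = limit * limit
limit = log(pos)
i = 33
val = [10 * i for data in pos]
if 6 < pos and pos == limit:
    emit(value)
else:
    pos = limit + 32
value = 23 + 22
i += pos[val]

7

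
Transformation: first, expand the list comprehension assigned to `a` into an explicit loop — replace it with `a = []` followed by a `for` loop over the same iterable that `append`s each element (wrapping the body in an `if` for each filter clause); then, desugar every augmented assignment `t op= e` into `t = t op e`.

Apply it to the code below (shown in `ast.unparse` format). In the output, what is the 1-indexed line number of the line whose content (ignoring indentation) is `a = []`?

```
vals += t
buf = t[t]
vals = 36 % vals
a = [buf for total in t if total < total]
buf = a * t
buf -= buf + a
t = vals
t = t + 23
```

4

Transformed code:
vals = vals + t
buf = t[t]
vals = 36 % vals
a = []
for total in t:
    if total < total:
        a.append(buf)
buf = a * t
buf = buf - (buf + a)
t = vals
t = t + 23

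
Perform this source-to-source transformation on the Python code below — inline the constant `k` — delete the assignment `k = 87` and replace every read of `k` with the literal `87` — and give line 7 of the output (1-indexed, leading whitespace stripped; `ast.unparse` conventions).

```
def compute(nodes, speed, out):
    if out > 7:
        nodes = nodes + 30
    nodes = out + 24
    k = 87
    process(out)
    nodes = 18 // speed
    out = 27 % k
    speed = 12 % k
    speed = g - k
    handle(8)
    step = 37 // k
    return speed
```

Transformed code:
def compute(nodes, speed, out):
    if out > 7:
        nodes = nodes + 30
    nodes = out + 24
    process(out)
    nodes = 18 // speed
    out = 27 % 87
    speed = 12 % 87
    speed = g - 87
    handle(8)
    step = 37 // 87
    return speed

out = 27 % 87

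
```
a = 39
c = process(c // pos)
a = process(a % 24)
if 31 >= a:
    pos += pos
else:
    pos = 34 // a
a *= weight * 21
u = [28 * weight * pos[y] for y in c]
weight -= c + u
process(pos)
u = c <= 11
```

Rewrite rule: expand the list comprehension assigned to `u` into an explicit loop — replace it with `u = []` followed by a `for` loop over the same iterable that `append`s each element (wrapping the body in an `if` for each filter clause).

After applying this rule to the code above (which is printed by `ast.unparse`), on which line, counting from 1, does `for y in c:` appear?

Transformed code:
a = 39
c = process(c // pos)
a = process(a % 24)
if 31 >= a:
    pos += pos
else:
    pos = 34 // a
a *= weight * 21
u = []
for y in c:
    u.append(28 * weight * pos[y])
weight -= c + u
process(pos)
u = c <= 11

10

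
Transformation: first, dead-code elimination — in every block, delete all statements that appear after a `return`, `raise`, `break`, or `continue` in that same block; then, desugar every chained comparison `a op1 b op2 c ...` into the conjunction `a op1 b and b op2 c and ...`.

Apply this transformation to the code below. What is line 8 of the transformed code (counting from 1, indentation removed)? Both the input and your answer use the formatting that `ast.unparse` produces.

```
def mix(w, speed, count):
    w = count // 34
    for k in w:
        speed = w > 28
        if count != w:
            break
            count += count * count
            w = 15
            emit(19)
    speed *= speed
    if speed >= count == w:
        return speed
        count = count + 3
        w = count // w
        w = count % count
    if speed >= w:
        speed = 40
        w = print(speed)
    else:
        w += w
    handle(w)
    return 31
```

Transformed code:
def mix(w, speed, count):
    w = count // 34
    for k in w:
        speed = w > 28
        if count != w:
            break
    speed *= speed
    if speed >= count and count == w:
        return speed
    if speed >= w:
        speed = 40
        w = print(speed)
    else:
        w += w
    handle(w)
    return 31

if speed >= count and count == w:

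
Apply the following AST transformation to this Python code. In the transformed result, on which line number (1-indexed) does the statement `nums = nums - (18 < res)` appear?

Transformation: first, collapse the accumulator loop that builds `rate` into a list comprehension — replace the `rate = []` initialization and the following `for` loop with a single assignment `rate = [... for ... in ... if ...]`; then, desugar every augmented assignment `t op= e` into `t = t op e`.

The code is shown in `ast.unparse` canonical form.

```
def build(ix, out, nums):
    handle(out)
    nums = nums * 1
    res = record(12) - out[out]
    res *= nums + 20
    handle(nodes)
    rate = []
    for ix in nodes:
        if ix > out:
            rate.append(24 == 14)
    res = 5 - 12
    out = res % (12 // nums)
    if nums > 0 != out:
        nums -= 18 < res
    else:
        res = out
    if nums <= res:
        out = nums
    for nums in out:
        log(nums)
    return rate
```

11

Transformed code:
def build(ix, out, nums):
    handle(out)
    nums = nums * 1
    res = record(12) - out[out]
    res = res * (nums + 20)
    handle(nodes)
    rate = [24 == 14 for ix in nodes if ix > out]
    res = 5 - 12
    out = res % (12 // nums)
    if nums > 0 != out:
        nums = nums - (18 < res)
    else:
        res = out
    if nums <= res:
        out = nums
    for nums in out:
        log(nums)
    return rate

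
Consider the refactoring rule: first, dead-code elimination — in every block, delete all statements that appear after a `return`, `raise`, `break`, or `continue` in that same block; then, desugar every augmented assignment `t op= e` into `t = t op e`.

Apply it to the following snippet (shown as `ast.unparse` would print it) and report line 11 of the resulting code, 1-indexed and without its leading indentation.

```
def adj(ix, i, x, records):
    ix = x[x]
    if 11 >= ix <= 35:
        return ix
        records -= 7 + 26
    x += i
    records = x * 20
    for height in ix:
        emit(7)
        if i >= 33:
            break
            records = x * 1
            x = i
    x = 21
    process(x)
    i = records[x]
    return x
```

x = 21

Transformed code:
def adj(ix, i, x, records):
    ix = x[x]
    if 11 >= ix <= 35:
        return ix
    x = x + i
    records = x * 20
    for height in ix:
        emit(7)
        if i >= 33:
            break
    x = 21
    process(x)
    i = records[x]
    return x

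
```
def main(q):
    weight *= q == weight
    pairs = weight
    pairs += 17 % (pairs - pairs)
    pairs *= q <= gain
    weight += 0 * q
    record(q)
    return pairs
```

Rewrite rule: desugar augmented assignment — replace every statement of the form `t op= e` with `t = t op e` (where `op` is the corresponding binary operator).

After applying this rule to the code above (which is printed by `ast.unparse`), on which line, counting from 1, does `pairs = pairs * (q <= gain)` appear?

Transformed code:
def main(q):
    weight = weight * (q == weight)
    pairs = weight
    pairs = pairs + 17 % (pairs - pairs)
    pairs = pairs * (q <= gain)
    weight = weight + 0 * q
    record(q)
    return pairs

5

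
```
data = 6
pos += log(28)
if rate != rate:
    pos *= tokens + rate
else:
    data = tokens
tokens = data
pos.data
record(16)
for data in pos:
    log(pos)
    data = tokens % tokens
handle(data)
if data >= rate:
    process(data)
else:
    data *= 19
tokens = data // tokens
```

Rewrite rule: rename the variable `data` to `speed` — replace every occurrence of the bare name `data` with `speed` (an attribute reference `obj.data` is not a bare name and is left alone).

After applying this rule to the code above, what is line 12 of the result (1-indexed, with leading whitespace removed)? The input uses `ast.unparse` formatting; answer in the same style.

Transformed code:
speed = 6
pos += log(28)
if rate != rate:
    pos *= tokens + rate
else:
    speed = tokens
tokens = speed
pos.data
record(16)
for speed in pos:
    log(pos)
    speed = tokens % tokens
handle(speed)
if speed >= rate:
    process(speed)
else:
    speed *= 19
tokens = speed // tokens

speed = tokens % tokens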